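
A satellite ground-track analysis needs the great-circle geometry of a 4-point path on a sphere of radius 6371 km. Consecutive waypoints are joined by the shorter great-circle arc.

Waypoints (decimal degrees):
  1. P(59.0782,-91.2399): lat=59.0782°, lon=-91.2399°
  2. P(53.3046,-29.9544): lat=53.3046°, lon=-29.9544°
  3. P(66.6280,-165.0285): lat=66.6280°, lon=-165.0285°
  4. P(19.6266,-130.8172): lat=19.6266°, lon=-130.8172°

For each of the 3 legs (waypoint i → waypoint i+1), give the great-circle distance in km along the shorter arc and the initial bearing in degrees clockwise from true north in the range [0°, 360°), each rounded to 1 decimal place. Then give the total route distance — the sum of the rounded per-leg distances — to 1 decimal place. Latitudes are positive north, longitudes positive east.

Leg 1: dist=3707.6 km, bearing=72.5°
Leg 2: dist=6157.5 km, bearing=340.1°
Leg 3: dist=5768.7 km, bearing=137.7°
Total: 15633.8 km

Leg 1: φ1=1.0311091, φ2=0.9303408, Δφ=-0.1007683, Δλ=1.0696338 rad; a=sin²(Δφ/2)+cosφ1·cosφ2·sin²(Δλ/2)=0.0823054889; c=2·atan2(√a, √(1-a))=0.581956170; dist=6371·c=3707.643 ≈ 3707.6 km; running total=3707.6 km
Leg 1 bearing: y=sinΔλ·cosφ2=0.52407550, x=cosφ1·sinφ2-sinφ1·cosφ2·cosΔλ=0.16574091; θ=atan2(y, x)=72.4502° ≈ 72.5°
Leg 2: φ1=0.9303408, φ2=1.1628780, Δφ=0.2325372, Δλ=-2.3574878 rad; a=sin²(Δφ/2)+cosφ1·cosφ2·sin²(Δλ/2)=0.2159024125; c=2·atan2(√a, √(1-a))=0.966485402; dist=6371·c=6157.478 ≈ 6157.5 km; running total=9865.1 km
Leg 2 bearing: y=sinΔλ·cosφ2=-0.28014578, x=cosφ1·sinφ2-sinφ1·cosφ2·cosΔλ=0.77373935; θ=atan2(y, x)=-19.9037° <0 so +360° → 340.0963° ≈ 340.1°
Leg 3: φ1=1.1628780, φ2=0.3425488, Δφ=-0.8203292, Δλ=0.5970998 rad; a=sin²(Δφ/2)+cosφ1·cosφ2·sin²(Δλ/2)=0.1913362921; c=2·atan2(√a, √(1-a))=0.905455352; dist=6371·c=5768.656 ≈ 5768.7 km; running total=15633.8 km
Leg 3 bearing: y=sinΔλ·cosφ2=0.52958087, x=cosφ1·sinφ2-sinφ1·cosφ2·cosΔλ=-0.58176538; θ=atan2(y, x)=137.6884° ≈ 137.7°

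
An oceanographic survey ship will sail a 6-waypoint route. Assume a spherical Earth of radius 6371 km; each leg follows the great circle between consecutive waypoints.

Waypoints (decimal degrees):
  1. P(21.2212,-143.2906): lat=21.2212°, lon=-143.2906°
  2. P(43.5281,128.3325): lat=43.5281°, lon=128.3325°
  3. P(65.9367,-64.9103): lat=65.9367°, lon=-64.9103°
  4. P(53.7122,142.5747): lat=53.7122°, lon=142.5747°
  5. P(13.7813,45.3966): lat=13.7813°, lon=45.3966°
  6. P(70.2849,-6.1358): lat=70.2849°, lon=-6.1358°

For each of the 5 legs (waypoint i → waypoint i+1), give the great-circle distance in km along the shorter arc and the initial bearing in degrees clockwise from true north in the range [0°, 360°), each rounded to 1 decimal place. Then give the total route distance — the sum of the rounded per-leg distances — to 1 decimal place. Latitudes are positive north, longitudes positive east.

Leg 1: φ1=0.3703798, φ2=0.7597087, Δφ=0.3893289, Δλ=4.7407174 rad; a=sin²(Δφ/2)+cosφ1·cosφ2·sin²(Δλ/2)=0.3657820262; c=2·atan2(√a, √(1-a))=1.299027308; dist=6371·c=8276.103 ≈ 8276.1 km; running total=8276.1 km
Leg 1 bearing: y=sinΔλ·cosφ2=-0.72474579, x=cosφ1·sinφ2-sinφ1·cosφ2·cosΔλ=0.63457520; θ=atan2(y, x)=-48.7952° <0 so +360° → 311.2048° ≈ 311.2°
Leg 2: φ1=0.7597087, φ2=1.1508125, Δφ=0.3911039, Δλ=-3.3727231 rad; a=sin²(Δφ/2)+cosφ1·cosφ2·sin²(Δλ/2)=0.3294554643; c=2·atan2(√a, √(1-a))=1.222721124; dist=6371·c=7789.956 ≈ 7790.0 km; running total=16066.1 km
Leg 2 bearing: y=sinΔλ·cosφ2=0.09340559, x=cosφ1·sinφ2-sinφ1·cosφ2·cosΔλ=0.93537888; θ=atan2(y, x)=5.7026° ≈ 5.7°
Leg 3: φ1=1.1508125, φ2=0.9374547, Δφ=-0.2133578, Δλ=3.6212964 rad; a=sin²(Δφ/2)+cosφ1·cosφ2·sin²(Δλ/2)=0.2390393769; c=2·atan2(√a, √(1-a))=1.021694567; dist=6371·c=6509.216 ≈ 6509.2 km; running total=22575.3 km
Leg 3 bearing: y=sinΔλ·cosφ2=-0.27314457, x=cosφ1·sinφ2-sinφ1·cosφ2·cosΔλ=0.80807812; θ=atan2(y, x)=-18.6762° <0 so +360° → 341.3238° ≈ 341.3°
Leg 4: φ1=0.9374547, φ2=0.2405291, Δφ=-0.6969257, Δλ=-1.6960778 rad; a=sin²(Δφ/2)+cosφ1·cosφ2·sin²(Δλ/2)=0.4399042969; c=2·atan2(√a, √(1-a))=1.450313643; dist=6371·c=9239.948 ≈ 9239.9 km; running total=31815.2 km
Leg 4 bearing: y=sinΔλ·cosφ2=-0.96360024, x=cosφ1·sinφ2-sinφ1·cosφ2·cosΔλ=0.23880663; θ=atan2(y, x)=-76.0810° <0 so +360° → 283.9190° ≈ 283.9°
Leg 5: φ1=0.2405291, φ2=1.2267029, Δφ=0.9861739, Δλ=-0.8994101 rad; a=sin²(Δφ/2)+cosφ1·cosφ2·sin²(Δλ/2)=0.2859683523; c=2·atan2(√a, √(1-a))=1.128447608; dist=6371·c=7189.340 ≈ 7189.3 km; running total=39004.5 km
Leg 5 bearing: y=sinΔλ·cosφ2=-0.26412638, x=cosφ1·sinφ2-sinφ1·cosφ2·cosΔλ=0.86429108; θ=atan2(y, x)=-16.9931° <0 so +360° → 343.0069° ≈ 343.0°

Leg 1: dist=8276.1 km, bearing=311.2°
Leg 2: dist=7790.0 km, bearing=5.7°
Leg 3: dist=6509.2 km, bearing=341.3°
Leg 4: dist=9239.9 km, bearing=283.9°
Leg 5: dist=7189.3 km, bearing=343.0°
Total: 39004.5 km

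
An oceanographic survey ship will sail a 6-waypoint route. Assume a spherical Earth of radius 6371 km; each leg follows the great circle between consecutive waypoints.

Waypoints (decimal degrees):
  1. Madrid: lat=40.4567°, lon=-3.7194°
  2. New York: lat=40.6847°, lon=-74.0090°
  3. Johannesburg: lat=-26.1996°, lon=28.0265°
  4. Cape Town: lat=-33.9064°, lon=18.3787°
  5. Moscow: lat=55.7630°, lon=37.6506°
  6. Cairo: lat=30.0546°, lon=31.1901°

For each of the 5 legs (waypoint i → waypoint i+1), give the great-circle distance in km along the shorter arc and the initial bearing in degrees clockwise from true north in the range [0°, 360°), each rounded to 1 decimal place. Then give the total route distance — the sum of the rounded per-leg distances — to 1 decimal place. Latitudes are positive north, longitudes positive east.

Leg 1: φ1=0.7061026, φ2=0.7100820, Δφ=0.0039794, Δλ=-1.2267849 rad; a=sin²(Δφ/2)+cosφ1·cosφ2·sin²(Δλ/2)=0.1912007814; c=2·atan2(√a, √(1-a))=0.905110804; dist=6371·c=5766.461 ≈ 5766.5 km; running total=5766.5 km
Leg 1 bearing: y=sinΔλ·cosφ2=-0.71387865, x=cosφ1·sinφ2-sinφ1·cosφ2·cosΔλ=0.33007490; θ=atan2(y, x)=-65.1857° <0 so +360° → 294.8143° ≈ 294.8°
Leg 2: φ1=0.7100820, φ2=-0.4572693, Δφ=-1.1673513, Δλ=1.7808554 rad; a=sin²(Δφ/2)+cosφ1·cosφ2·sin²(Δλ/2)=0.7148437129; c=2·atan2(√a, √(1-a))=2.014942916; dist=6371·c=12837.201 ≈ 12837.2 km; running total=18603.7 km
Leg 2 bearing: y=sinΔλ·cosφ2=0.87753838, x=cosφ1·sinφ2-sinφ1·cosφ2·cosΔλ=-0.21282646; θ=atan2(y, x)=103.6325° ≈ 103.6°
Leg 3: φ1=-0.4572693, φ2=-0.5917783, Δφ=-0.1345090, Δλ=-0.1683859 rad; a=sin²(Δφ/2)+cosφ1·cosφ2·sin²(Δλ/2)=0.0097825364; c=2·atan2(√a, √(1-a))=0.198137359; dist=6371·c=1262.333 ≈ 1262.3 km; running total=19866.0 km
Leg 3 bearing: y=sinΔλ·cosφ2=-0.13909237, x=cosφ1·sinφ2-sinφ1·cosφ2·cosΔλ=-0.13928627; θ=atan2(y, x)=-135.0399° <0 so +360° → 224.9601° ≈ 225.0°
Leg 4: φ1=-0.5917783, φ2=0.9732480, Δφ=1.5650263, Δλ=0.3363581 rad; a=sin²(Δφ/2)+cosφ1·cosφ2·sin²(Δλ/2)=0.5101980801; c=2·atan2(√a, √(1-a))=1.591193901; dist=6371·c=10137.496 ≈ 10137.5 km; running total=30003.5 km
Leg 4 bearing: y=sinΔλ·cosφ2=0.18569269, x=cosφ1·sinφ2-sinφ1·cosφ2·cosΔλ=0.98239616; θ=atan2(y, x)=10.7038° ≈ 10.7°
Leg 5: φ1=0.9732480, φ2=0.5245517, Δφ=-0.4486962, Δλ=-0.1127570 rad; a=sin²(Δφ/2)+cosφ1·cosφ2·sin²(Δλ/2)=0.0510395034; c=2·atan2(√a, √(1-a))=0.455773141; dist=6371·c=2903.731 ≈ 2903.7 km; running total=32907.2 km
Leg 5 bearing: y=sinΔλ·cosφ2=-0.09738997, x=cosφ1·sinφ2-sinφ1·cosφ2·cosΔλ=-0.42924711; θ=atan2(y, x)=-167.2168° <0 so +360° → 192.7832° ≈ 192.8°

Leg 1: dist=5766.5 km, bearing=294.8°
Leg 2: dist=12837.2 km, bearing=103.6°
Leg 3: dist=1262.3 km, bearing=225.0°
Leg 4: dist=10137.5 km, bearing=10.7°
Leg 5: dist=2903.7 km, bearing=192.8°
Total: 32907.2 km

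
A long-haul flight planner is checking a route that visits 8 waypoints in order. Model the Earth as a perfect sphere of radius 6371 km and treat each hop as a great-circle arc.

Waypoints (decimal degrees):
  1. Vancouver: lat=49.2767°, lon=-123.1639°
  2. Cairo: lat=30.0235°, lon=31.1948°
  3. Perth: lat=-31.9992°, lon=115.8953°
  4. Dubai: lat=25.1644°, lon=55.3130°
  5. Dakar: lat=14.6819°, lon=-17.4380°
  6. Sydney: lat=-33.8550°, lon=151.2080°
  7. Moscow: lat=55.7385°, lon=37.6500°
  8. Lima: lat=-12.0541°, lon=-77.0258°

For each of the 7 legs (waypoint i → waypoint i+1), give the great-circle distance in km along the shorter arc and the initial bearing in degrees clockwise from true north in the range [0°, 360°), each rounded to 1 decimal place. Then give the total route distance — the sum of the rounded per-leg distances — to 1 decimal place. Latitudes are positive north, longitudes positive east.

Leg 1: φ1=0.8600407, φ2=0.5240089, Δφ=-0.3360317, Δλ=2.6940675 rad; a=sin²(Δφ/2)+cosφ1·cosφ2·sin²(Δλ/2)=0.5650177828; c=2·atan2(√a, √(1-a))=1.701201177; dist=6371·c=10838.353 ≈ 10838.4 km; running total=10838.4 km
Leg 1 bearing: y=sinΔλ·cosφ2=0.37467133, x=cosφ1·sinφ2-sinφ1·cosφ2·cosΔλ=0.91799354; θ=atan2(y, x)=22.2024° ≈ 22.2°
Leg 2: φ1=0.5240089, φ2=-0.5584914, Δφ=-1.0825003, Δλ=1.4783026 rad; a=sin²(Δφ/2)+cosφ1·cosφ2·sin²(Δλ/2)=0.5986619658; c=2·atan2(√a, √(1-a))=1.769423754; dist=6371·c=11272.999 ≈ 11273.0 km; running total=22111.4 km
Leg 2 bearing: y=sinΔλ·cosφ2=0.84443049, x=cosφ1·sinφ2-sinφ1·cosφ2·cosΔλ=-0.49799641; θ=atan2(y, x)=120.5297° ≈ 120.5°
Leg 3: φ1=-0.5584914, φ2=0.4392016, Δφ=0.9976930, Δλ=-1.0573606 rad; a=sin²(Δφ/2)+cosφ1·cosφ2·sin²(Δλ/2)=0.4241585947; c=2·atan2(√a, √(1-a))=1.418525766; dist=6371·c=9037.428 ≈ 9037.4 km; running total=31148.8 km
Leg 3 bearing: y=sinΔλ·cosφ2=-0.78839086, x=cosφ1·sinφ2-sinφ1·cosφ2·cosΔλ=0.59618133; θ=atan2(y, x)=-52.9034° <0 so +360° → 307.0966° ≈ 307.1°
Leg 4: φ1=0.4392016, φ2=0.2562475, Δφ=-0.1829541, Δλ=-1.2697445 rad; a=sin²(Δφ/2)+cosφ1·cosφ2·sin²(Δλ/2)=0.3163044202; c=2·atan2(√a, √(1-a))=1.194593870; dist=6371·c=7610.758 ≈ 7610.8 km; running total=38759.6 km
Leg 4 bearing: y=sinΔλ·cosφ2=-0.92384151, x=cosφ1·sinφ2-sinφ1·cosφ2·cosΔλ=0.10742716; θ=atan2(y, x)=-83.3673° <0 so +360° → 276.6327° ≈ 276.6°
Leg 5: φ1=0.2562475, φ2=-0.5908812, Δφ=-0.8471287, Δλ=2.9434280 rad; a=sin²(Δφ/2)+cosφ1·cosφ2·sin²(Δλ/2)=0.9644045277; c=2·atan2(√a, √(1-a))=2.761982199; dist=6371·c=17596.589 ≈ 17596.6 km; running total=56356.2 km
Leg 5 bearing: y=sinΔλ·cosφ2=0.16349093, x=cosφ1·sinφ2-sinφ1·cosφ2·cosΔλ=-0.33254241; θ=atan2(y, x)=153.8195° ≈ 153.8°
Leg 6: φ1=-0.5908812, φ2=0.9728203, Δφ=1.5637016, Δλ=-1.9819610 rad; a=sin²(Δφ/2)+cosφ1·cosφ2·sin²(Δλ/2)=0.8236406058; c=2·atan2(√a, √(1-a))=2.274808550; dist=6371·c=14492.805 ≈ 14492.8 km; running total=70849.0 km
Leg 6 bearing: y=sinΔλ·cosφ2=-0.51605056, x=cosφ1·sinφ2-sinφ1·cosφ2·cosΔλ=0.56099809; θ=atan2(y, x)=-42.6103° <0 so +360° → 317.3897° ≈ 317.4°
Leg 7: φ1=0.9728203, φ2=-0.2103837, Δφ=-1.1832041, Δλ=-2.0014703 rad; a=sin²(Δφ/2)+cosφ1·cosφ2·sin²(Δλ/2)=0.7012230611; c=2·atan2(√a, √(1-a))=1.984983670; dist=6371·c=12646.331 ≈ 12646.3 km; running total=83495.3 km
Leg 7 bearing: y=sinΔλ·cosφ2=-0.88864887, x=cosφ1·sinφ2-sinφ1·cosφ2·cosΔλ=0.21986430; θ=atan2(y, x)=-76.1033° <0 so +360° → 283.8967° ≈ 283.9°

Leg 1: dist=10838.4 km, bearing=22.2°
Leg 2: dist=11273.0 km, bearing=120.5°
Leg 3: dist=9037.4 km, bearing=307.1°
Leg 4: dist=7610.8 km, bearing=276.6°
Leg 5: dist=17596.6 km, bearing=153.8°
Leg 6: dist=14492.8 km, bearing=317.4°
Leg 7: dist=12646.3 km, bearing=283.9°
Total: 83495.3 km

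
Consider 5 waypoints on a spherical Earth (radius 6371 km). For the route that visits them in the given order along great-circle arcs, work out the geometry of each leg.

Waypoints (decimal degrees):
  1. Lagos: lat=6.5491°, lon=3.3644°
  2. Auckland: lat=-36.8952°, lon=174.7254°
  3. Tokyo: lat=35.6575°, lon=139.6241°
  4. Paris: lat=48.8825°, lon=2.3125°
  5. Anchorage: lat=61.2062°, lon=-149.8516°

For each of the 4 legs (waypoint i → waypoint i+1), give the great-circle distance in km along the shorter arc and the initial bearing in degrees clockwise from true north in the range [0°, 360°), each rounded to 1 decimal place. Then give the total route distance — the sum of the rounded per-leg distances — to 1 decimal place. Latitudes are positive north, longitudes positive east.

Leg 1: dist=16528.8 km, bearing=166.7°
Leg 2: dist=8843.8 km, bearing=331.6°
Leg 3: dist=9711.7 km, bearing=333.5°
Leg 4: dist=7523.3 km, bearing=345.9°
Total: 42607.6 km

Leg 1: φ1=0.1143034, φ2=-0.6439427, Δφ=-0.7582461, Δλ=2.9908137 rad; a=sin²(Δφ/2)+cosφ1·cosφ2·sin²(Δλ/2)=0.9269875197; c=2·atan2(√a, √(1-a))=2.594374082; dist=6371·c=16528.757 ≈ 16528.8 km; running total=16528.8 km
Leg 1 bearing: y=sinΔλ·cosφ2=0.12012686, x=cosφ1·sinφ2-sinφ1·cosφ2·cosΔλ=-0.50625702; θ=atan2(y, x)=166.6515° ≈ 166.7°
Leg 2: φ1=-0.6439427, φ2=0.6223408, Δφ=1.2662835, Δλ=-0.6126333 rad; a=sin²(Δφ/2)+cosφ1·cosφ2·sin²(Δλ/2)=0.4091729475; c=2·atan2(√a, √(1-a))=1.388128045; dist=6371·c=8843.764 ≈ 8843.8 km; running total=25372.6 km
Leg 2 bearing: y=sinΔλ·cosφ2=-0.46721614, x=cosφ1·sinφ2-sinφ1·cosφ2·cosΔλ=0.86528080; θ=atan2(y, x)=-28.3672° <0 so +360° → 331.6328° ≈ 331.6°
Leg 3: φ1=0.6223408, φ2=0.8531606, Δφ=0.2308198, Δλ=-2.3965395 rad; a=sin²(Δφ/2)+cosφ1·cosφ2·sin²(Δλ/2)=0.4767925292; c=2·atan2(√a, √(1-a))=1.524364703; dist=6371·c=9711.728 ≈ 9711.7 km; running total=35084.3 km
Leg 3 bearing: y=sinΔλ·cosφ2=-0.44586359, x=cosφ1·sinφ2-sinφ1·cosφ2·cosΔλ=0.89389670; θ=atan2(y, x)=-26.5094° <0 so +360° → 333.4906° ≈ 333.5°
Leg 4: φ1=0.8531606, φ2=1.0682497, Δφ=0.2150891, Δλ=-2.6557645 rad; a=sin²(Δφ/2)+cosφ1·cosφ2·sin²(Δλ/2)=0.3099374592; c=2·atan2(√a, √(1-a))=1.180864801; dist=6371·c=7523.290 ≈ 7523.3 km; running total=42607.6 km
Leg 4 bearing: y=sinΔλ·cosφ2=-0.22490617, x=cosφ1·sinφ2-sinφ1·cosφ2·cosΔλ=0.89717453; θ=atan2(y, x)=-14.0731° <0 so +360° → 345.9269° ≈ 345.9°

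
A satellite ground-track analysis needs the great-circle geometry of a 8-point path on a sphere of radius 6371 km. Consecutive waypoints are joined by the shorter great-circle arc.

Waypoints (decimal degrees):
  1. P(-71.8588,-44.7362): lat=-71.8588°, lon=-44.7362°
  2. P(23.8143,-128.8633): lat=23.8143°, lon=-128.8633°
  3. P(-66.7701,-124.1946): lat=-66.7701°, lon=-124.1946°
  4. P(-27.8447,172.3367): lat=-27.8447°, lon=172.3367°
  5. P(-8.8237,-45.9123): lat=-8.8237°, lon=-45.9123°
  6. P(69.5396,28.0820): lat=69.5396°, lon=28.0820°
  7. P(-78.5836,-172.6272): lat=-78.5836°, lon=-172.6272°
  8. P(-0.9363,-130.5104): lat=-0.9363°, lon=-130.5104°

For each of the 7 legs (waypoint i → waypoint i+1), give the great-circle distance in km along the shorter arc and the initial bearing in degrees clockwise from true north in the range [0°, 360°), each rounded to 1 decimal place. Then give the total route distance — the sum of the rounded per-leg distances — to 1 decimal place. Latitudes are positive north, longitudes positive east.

Leg 1: dist=12316.6 km, bearing=283.3°
Leg 2: dist=10080.2 km, bearing=178.2°
Leg 3: dist=6026.5 km, bearing=282.7°
Leg 4: dist=14223.8 km, bearing=129.2°
Leg 5: dist=10316.5 km, bearing=19.7°
Leg 6: dist=18842.0 km, bearing=157.5°
Leg 7: dist=8965.6 km, bearing=42.8°
Total: 80771.2 km

Leg 1: φ1=-1.2541727, φ2=0.4156379, Δφ=1.6698106, Δλ=-1.4682949 rad; a=sin²(Δφ/2)+cosφ1·cosφ2·sin²(Δλ/2)=0.6772782136; c=2·atan2(√a, √(1-a))=1.933235960; dist=6371·c=12316.646 ≈ 12316.6 km; running total=12316.6 km
Leg 1 bearing: y=sinΔλ·cosφ2=-0.91005712, x=cosφ1·sinφ2-sinφ1·cosφ2·cosΔλ=0.21467596; θ=atan2(y, x)=-76.7270° <0 so +360° → 283.2730° ≈ 283.3°
Leg 2: φ1=0.4156379, φ2=-1.1653581, Δφ=-1.5809960, Δλ=0.0814842 rad; a=sin²(Δφ/2)+cosφ1·cosφ2·sin²(Δλ/2)=0.5056983972; c=2·atan2(√a, √(1-a))=1.582193368; dist=6371·c=10080.154 ≈ 10080.2 km; running total=22396.8 km
Leg 2 bearing: y=sinΔλ·cosφ2=0.03210356, x=cosφ1·sinφ2-sinφ1·cosφ2·cosΔλ=-0.99941957; θ=atan2(y, x)=178.1602° ≈ 178.2°
Leg 3: φ1=-1.1653581, φ2=-0.4859817, Δφ=0.6793764, Δλ=5.1754475 rad; a=sin²(Δφ/2)+cosφ1·cosφ2·sin²(Δλ/2)=0.2075028203; c=2·atan2(√a, √(1-a))=0.945923224; dist=6371·c=6026.477 ≈ 6026.5 km; running total=28423.3 km
Leg 3 bearing: y=sinΔλ·cosφ2=-0.79110039, x=cosφ1·sinφ2-sinφ1·cosφ2·cosΔλ=0.17872260; θ=atan2(y, x)=-77.2696° <0 so +360° → 282.7304° ≈ 282.7°
Leg 4: φ1=-0.4859817, φ2=-0.1540026, Δφ=0.3319791, Δλ=-3.8091636 rad; a=sin²(Δφ/2)+cosφ1·cosφ2·sin²(Δλ/2)=0.8072673867; c=2·atan2(√a, √(1-a))=2.232592435; dist=6371·c=14223.846 ≈ 14223.8 km; running total=42647.1 km
Leg 4 bearing: y=sinΔλ·cosφ2=0.61175344, x=cosφ1·sinφ2-sinφ1·cosφ2·cosΔλ=-0.49810114; θ=atan2(y, x)=129.1531° ≈ 129.2°
Leg 5: φ1=-0.1540026, φ2=1.2136950, Δφ=1.3676976, Δλ=1.2914442 rad; a=sin²(Δφ/2)+cosφ1·cosφ2·sin²(Δλ/2)=0.5242365328; c=2·atan2(√a, √(1-a))=1.619288395; dist=6371·c=10316.486 ≈ 10316.5 km; running total=52963.6 km
Leg 5 bearing: y=sinΔλ·cosφ2=0.33600897, x=cosφ1·sinφ2-sinφ1·cosφ2·cosΔλ=0.94061062; θ=atan2(y, x)=19.6580° ≈ 19.7°
Leg 6: φ1=1.2136950, φ2=-1.3715426, Δφ=-2.5852375, Δλ=-3.5030364 rad; a=sin²(Δφ/2)+cosφ1·cosφ2·sin²(Δλ/2)=0.9915486429; c=2·atan2(√a, √(1-a))=2.957470157; dist=6371·c=18842.042 ≈ 18842.0 km; running total=71805.6 km
Leg 6 bearing: y=sinΔλ·cosφ2=0.06999581, x=cosφ1·sinφ2-sinφ1·cosφ2·cosΔλ=-0.16917539; θ=atan2(y, x)=157.5228° ≈ 157.5°
Leg 7: φ1=-1.3715426, φ2=-0.0163415, Δφ=1.3552010, Δλ=0.7350768 rad; a=sin²(Δφ/2)+cosφ1·cosφ2·sin²(Δλ/2)=0.4185879431; c=2·atan2(√a, √(1-a))=1.407244035; dist=6371·c=8965.552 ≈ 8965.6 km; running total=80771.2 km
Leg 7 bearing: y=sinΔλ·cosφ2=0.67055460, x=cosφ1·sinφ2-sinφ1·cosφ2·cosΔλ=0.72377126; θ=atan2(y, x)=42.8143° ≈ 42.8°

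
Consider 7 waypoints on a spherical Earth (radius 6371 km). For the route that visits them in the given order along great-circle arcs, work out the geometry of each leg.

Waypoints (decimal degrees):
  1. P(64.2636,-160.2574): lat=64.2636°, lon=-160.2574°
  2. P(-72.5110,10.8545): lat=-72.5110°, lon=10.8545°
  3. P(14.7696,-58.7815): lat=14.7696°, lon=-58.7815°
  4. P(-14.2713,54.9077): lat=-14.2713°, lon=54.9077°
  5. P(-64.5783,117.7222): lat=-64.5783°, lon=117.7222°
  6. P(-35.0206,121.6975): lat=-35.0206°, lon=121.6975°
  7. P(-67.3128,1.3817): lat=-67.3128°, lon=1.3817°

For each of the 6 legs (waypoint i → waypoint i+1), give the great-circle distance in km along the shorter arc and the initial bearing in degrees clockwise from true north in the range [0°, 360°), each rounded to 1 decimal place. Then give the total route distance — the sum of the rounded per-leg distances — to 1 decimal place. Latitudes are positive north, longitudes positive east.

Leg 1: φ1=1.1216114, φ2=-1.2655557, Δφ=-2.3871671, Δλ=2.9864660 rad; a=sin²(Δφ/2)+cosφ1·cosφ2·sin²(Δλ/2)=0.9940454467; c=2·atan2(√a, √(1-a))=2.987107575; dist=6371·c=19030.862 ≈ 19030.9 km; running total=19030.9 km
Leg 1 bearing: y=sinΔλ·cosφ2=0.04643232, x=cosφ1·sinφ2-sinφ1·cosφ2·cosΔλ=-0.14669842; θ=atan2(y, x)=162.4366° ≈ 162.4°
Leg 2: φ1=-1.2655557, φ2=0.2577781, Δφ=1.5233338, Δλ=-1.2153775 rad; a=sin²(Δφ/2)+cosφ1·cosφ2·sin²(Δλ/2)=0.5710134646; c=2·atan2(√a, √(1-a))=1.713305129; dist=6371·c=10915.467 ≈ 10915.5 km; running total=29946.4 km
Leg 2 bearing: y=sinΔλ·cosφ2=-0.90652465, x=cosφ1·sinφ2-sinφ1·cosφ2·cosΔλ=0.39754421; θ=atan2(y, x)=-66.3208° <0 so +360° → 293.6792° ≈ 293.7°
Leg 3: φ1=0.2577781, φ2=-0.2490812, Δφ=-0.5068593, Δλ=1.9842509 rad; a=sin²(Δφ/2)+cosφ1·cosφ2·sin²(Δλ/2)=0.7196775246; c=2·atan2(√a, √(1-a))=2.025676917; dist=6371·c=12905.588 ≈ 12905.6 km; running total=42852.0 km
Leg 3 bearing: y=sinΔλ·cosφ2=0.88747805, x=cosφ1·sinφ2-sinφ1·cosφ2·cosΔλ=-0.13910376; θ=atan2(y, x)=98.9081° ≈ 98.9°
Leg 4: φ1=-0.2490812, φ2=-1.1271040, Δφ=-0.8780228, Δλ=1.0963198 rad; a=sin²(Δφ/2)+cosφ1·cosφ2·sin²(Δλ/2)=0.2936415427; c=2·atan2(√a, √(1-a))=1.145361470; dist=6371·c=7297.098 ≈ 7297.1 km; running total=50149.1 km
Leg 4 bearing: y=sinΔλ·cosφ2=0.38185584, x=cosφ1·sinφ2-sinφ1·cosφ2·cosΔλ=-0.82695276; θ=atan2(y, x)=155.2143° ≈ 155.2°
Leg 5: φ1=-1.1271040, φ2=-0.6112248, Δφ=0.5158792, Δλ=0.0693821 rad; a=sin²(Δφ/2)+cosφ1·cosφ2·sin²(Δλ/2)=0.0654932367; c=2·atan2(√a, √(1-a))=0.517591239; dist=6371·c=3297.574 ≈ 3297.6 km; running total=53446.7 km
Leg 5 bearing: y=sinΔλ·cosφ2=0.05677458, x=cosφ1·sinφ2-sinφ1·cosφ2·cosΔλ=0.49152023; θ=atan2(y, x)=6.5889° ≈ 6.6°
Leg 6: φ1=-0.6112248, φ2=-1.1748300, Δφ=-0.5636052, Δλ=-2.0999069 rad; a=sin²(Δφ/2)+cosφ1·cosφ2·sin²(Δλ/2)=0.3149858768; c=2·atan2(√a, √(1-a))=1.191756902; dist=6371·c=7592.683 ≈ 7592.7 km; running total=61039.4 km
Leg 6 bearing: y=sinΔλ·cosφ2=-0.33295793, x=cosφ1·sinφ2-sinφ1·cosφ2·cosΔλ=-0.86730509; θ=atan2(y, x)=-158.9982° <0 so +360° → 201.0018° ≈ 201.0°

Leg 1: dist=19030.9 km, bearing=162.4°
Leg 2: dist=10915.5 km, bearing=293.7°
Leg 3: dist=12905.6 km, bearing=98.9°
Leg 4: dist=7297.1 km, bearing=155.2°
Leg 5: dist=3297.6 km, bearing=6.6°
Leg 6: dist=7592.7 km, bearing=201.0°
Total: 61039.4 km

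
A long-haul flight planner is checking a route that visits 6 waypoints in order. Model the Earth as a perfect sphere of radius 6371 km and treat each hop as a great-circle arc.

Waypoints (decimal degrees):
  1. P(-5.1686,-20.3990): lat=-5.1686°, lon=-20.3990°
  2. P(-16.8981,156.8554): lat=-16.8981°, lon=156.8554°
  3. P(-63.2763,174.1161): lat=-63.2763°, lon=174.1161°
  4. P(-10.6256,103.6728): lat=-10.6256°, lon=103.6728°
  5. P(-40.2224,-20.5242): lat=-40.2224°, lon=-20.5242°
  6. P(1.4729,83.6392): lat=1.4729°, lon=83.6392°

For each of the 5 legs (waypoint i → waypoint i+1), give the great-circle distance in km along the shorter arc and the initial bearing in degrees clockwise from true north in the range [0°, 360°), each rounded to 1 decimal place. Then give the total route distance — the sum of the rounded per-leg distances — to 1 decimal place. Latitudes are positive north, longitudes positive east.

Leg 1: φ1=-0.0902091, φ2=-0.2949275, Δφ=-0.2047184, Δλ=3.0936729 rad; a=sin²(Δφ/2)+cosφ1·cosφ2·sin²(Δλ/2)=0.9628266160; c=2·atan2(√a, √(1-a))=2.753554715; dist=6371·c=17542.897 ≈ 17542.9 km; running total=17542.9 km
Leg 1 bearing: y=sinΔλ·cosφ2=0.04583319, x=cosφ1·sinφ2-sinφ1·cosφ2·cosΔλ=-0.37558676; θ=atan2(y, x)=173.0425° ≈ 173.0°
Leg 2: φ1=-0.2949275, φ2=-1.1043798, Δφ=-0.8094523, Δλ=0.3012560 rad; a=sin²(Δφ/2)+cosφ1·cosφ2·sin²(Δλ/2)=0.1647412418; c=2·atan2(√a, √(1-a))=0.835890198; dist=6371·c=5325.456 ≈ 5325.5 km; running total=22868.4 km
Leg 2 bearing: y=sinΔλ·cosφ2=0.13343153, x=cosφ1·sinφ2-sinφ1·cosφ2·cosΔλ=-0.72979606; θ=atan2(y, x)=169.6388° ≈ 169.6°
Leg 3: φ1=-1.1043798, φ2=-0.1854517, Δφ=0.9189281, Δλ=-1.2294675 rad; a=sin²(Δφ/2)+cosφ1·cosφ2·sin²(Δλ/2)=0.3436788308; c=2·atan2(√a, √(1-a))=1.252822776; dist=6371·c=7981.734 ≈ 7981.7 km; running total=30850.1 km
Leg 3 bearing: y=sinΔλ·cosφ2=-0.92615295, x=cosφ1·sinφ2-sinφ1·cosφ2·cosΔλ=0.21093952; θ=atan2(y, x)=-77.1693° <0 so +360° → 282.8307° ≈ 282.8°
Leg 4: φ1=-0.1854517, φ2=-0.7020133, Δφ=-0.5165616, Δλ=-2.1676466 rad; a=sin²(Δφ/2)+cosφ1·cosφ2·sin²(Δλ/2)=0.6513561576; c=2·atan2(√a, √(1-a))=1.878333536; dist=6371·c=11966.863 ≈ 11966.9 km; running total=42817.0 km
Leg 4 bearing: y=sinΔλ·cosφ2=-0.63153457, x=cosφ1·sinφ2-sinφ1·cosφ2·cosΔλ=-0.71381324; θ=atan2(y, x)=-138.4997° <0 so +360° → 221.5003° ≈ 221.5°
Leg 5: φ1=-0.7020133, φ2=0.0257070, Δφ=0.7277203, Δλ=1.8179943 rad; a=sin²(Δφ/2)+cosφ1·cosφ2·sin²(Δλ/2)=0.6016834398; c=2·atan2(√a, √(1-a))=1.775591768; dist=6371·c=11312.295 ≈ 11312.3 km; running total=54129.3 km
Leg 5 bearing: y=sinΔλ·cosφ2=0.96928149, x=cosφ1·sinφ2-sinφ1·cosφ2·cosΔλ=-0.13833042; θ=atan2(y, x)=98.1221° ≈ 98.1°

Leg 1: dist=17542.9 km, bearing=173.0°
Leg 2: dist=5325.5 km, bearing=169.6°
Leg 3: dist=7981.7 km, bearing=282.8°
Leg 4: dist=11966.9 km, bearing=221.5°
Leg 5: dist=11312.3 km, bearing=98.1°
Total: 54129.3 km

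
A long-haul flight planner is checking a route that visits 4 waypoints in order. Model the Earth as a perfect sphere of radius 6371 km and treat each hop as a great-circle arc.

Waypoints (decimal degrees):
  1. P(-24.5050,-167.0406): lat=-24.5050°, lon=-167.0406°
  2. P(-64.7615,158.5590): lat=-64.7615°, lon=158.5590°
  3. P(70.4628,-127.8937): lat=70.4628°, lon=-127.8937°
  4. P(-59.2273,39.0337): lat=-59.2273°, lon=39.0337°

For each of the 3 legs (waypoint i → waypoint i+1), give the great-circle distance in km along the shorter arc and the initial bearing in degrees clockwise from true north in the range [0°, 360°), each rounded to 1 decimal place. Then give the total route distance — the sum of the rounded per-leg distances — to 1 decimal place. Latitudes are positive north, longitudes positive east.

Leg 1: dist=5109.2 km, bearing=199.6°
Leg 2: dist=16045.3 km, bearing=33.3°
Leg 3: dist=18628.2 km, bearing=32.4°
Total: 39782.7 km

Leg 1: φ1=-0.4276929, φ2=-1.1303014, Δφ=-0.7026085, Δλ=5.6827851 rad; a=sin²(Δφ/2)+cosφ1·cosφ2·sin²(Δλ/2)=0.1523474506; c=2·atan2(√a, √(1-a))=0.801952007; dist=6371·c=5109.236 ≈ 5109.2 km; running total=5109.2 km
Leg 1 bearing: y=sinΔλ·cosφ2=-0.24089715, x=cosφ1·sinφ2-sinφ1·cosφ2·cosΔλ=-0.67714059; θ=atan2(y, x)=-160.4167° <0 so +360° → 199.5833° ≈ 199.6°
Leg 2: φ1=-1.1303014, φ2=1.2298079, Δφ=2.3601093, Δλ=-4.9995428 rad; a=sin²(Δφ/2)+cosφ1·cosφ2·sin²(Δλ/2)=0.9060380059; c=2·atan2(√a, √(1-a))=2.518497232; dist=6371·c=16045.346 ≈ 16045.3 km; running total=21154.5 km
Leg 2 bearing: y=sinΔλ·cosφ2=0.32072566, x=cosφ1·sinφ2-sinφ1·cosφ2·cosΔλ=0.48751165; θ=atan2(y, x)=33.3402° ≈ 33.3°
Leg 3: φ1=1.2298079, φ2=-1.0337114, Δφ=-2.2635193, Δλ=2.9134327 rad; a=sin²(Δφ/2)+cosφ1·cosφ2·sin²(Δλ/2)=0.9882002193; c=2·atan2(√a, √(1-a))=2.923909520; dist=6371·c=18628.228 ≈ 18628.2 km; running total=39782.7 km
Leg 3 bearing: y=sinΔλ·cosφ2=0.11572409, x=cosφ1·sinφ2-sinφ1·cosφ2·cosΔλ=0.18234615; θ=atan2(y, x)=32.4008° ≈ 32.4°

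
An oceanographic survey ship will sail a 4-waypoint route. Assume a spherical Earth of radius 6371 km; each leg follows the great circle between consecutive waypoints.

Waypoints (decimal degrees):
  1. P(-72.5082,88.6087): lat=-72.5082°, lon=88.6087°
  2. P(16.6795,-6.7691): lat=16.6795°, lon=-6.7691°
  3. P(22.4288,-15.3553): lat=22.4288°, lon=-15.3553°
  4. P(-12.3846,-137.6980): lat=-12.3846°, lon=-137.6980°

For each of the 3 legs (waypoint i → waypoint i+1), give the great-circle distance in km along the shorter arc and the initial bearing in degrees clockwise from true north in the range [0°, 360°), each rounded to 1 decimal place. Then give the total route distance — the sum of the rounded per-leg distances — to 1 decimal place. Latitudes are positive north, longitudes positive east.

Leg 1: dist=11953.6 km, bearing=270.0°
Leg 2: dist=1103.2 km, bearing=306.8°
Leg 3: dist=13831.6 km, bearing=270.1°
Total: 26888.4 km

Leg 1: φ1=-1.2655068, φ2=0.2911122, Δφ=1.5566190, Δλ=-1.6646566 rad; a=sin²(Δφ/2)+cosφ1·cosφ2·sin²(Δλ/2)=0.6503654823; c=2·atan2(√a, √(1-a))=1.876255332; dist=6371·c=11953.623 ≈ 11953.6 km; running total=11953.6 km
Leg 1 bearing: y=sinΔλ·cosφ2=-0.95370880, x=cosφ1·sinφ2-sinφ1·cosφ2·cosΔλ=0.00064092; θ=atan2(y, x)=-89.9615° <0 so +360° → 270.0385° ≈ 270.0°
Leg 2: φ1=0.2911122, φ2=0.3914564, Δφ=0.1003442, Δλ=-0.1498575 rad; a=sin²(Δφ/2)+cosφ1·cosφ2·sin²(Δλ/2)=0.0074770969; c=2·atan2(√a, √(1-a))=0.173156660; dist=6371·c=1103.181 ≈ 1103.2 km; running total=13056.8 km
Leg 2 bearing: y=sinΔλ·cosφ2=-0.13800351, x=cosφ1·sinφ2-sinφ1·cosφ2·cosΔλ=0.10314936; θ=atan2(y, x)=-53.2241° <0 so +360° → 306.7759° ≈ 306.8°
Leg 3: φ1=0.3914564, φ2=-0.2161520, Δφ=-0.6076085, Δλ=-2.1352829 rad; a=sin²(Δφ/2)+cosφ1·cosφ2·sin²(Δλ/2)=0.7824173160; c=2·atan2(√a, √(1-a))=2.171029170; dist=6371·c=13831.627 ≈ 13831.6 km; running total=26888.4 km
Leg 3 bearing: y=sinΔλ·cosφ2=-0.82520336, x=cosφ1·sinφ2-sinφ1·cosφ2·cosΔλ=0.00111581; θ=atan2(y, x)=-89.9225° <0 so +360° → 270.0775° ≈ 270.1°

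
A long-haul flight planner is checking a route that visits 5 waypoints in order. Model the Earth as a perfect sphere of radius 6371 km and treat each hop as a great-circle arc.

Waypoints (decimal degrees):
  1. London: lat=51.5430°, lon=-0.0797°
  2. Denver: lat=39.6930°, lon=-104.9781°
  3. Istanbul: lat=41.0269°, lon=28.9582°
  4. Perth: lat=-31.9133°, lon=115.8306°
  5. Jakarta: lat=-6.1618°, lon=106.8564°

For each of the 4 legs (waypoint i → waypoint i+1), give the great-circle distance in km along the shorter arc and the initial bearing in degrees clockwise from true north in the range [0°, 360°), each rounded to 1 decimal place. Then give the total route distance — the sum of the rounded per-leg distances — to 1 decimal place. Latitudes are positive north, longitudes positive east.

Leg 1: dist=7544.2 km, bearing=306.6°
Leg 2: dist=9902.7 km, bearing=32.9°
Leg 3: dist=12029.5 km, bearing=116.9°
Leg 4: dist=3011.4 km, bearing=340.1°
Total: 32487.8 km

Leg 1: φ1=0.8995951, φ2=0.6927735, Δφ=-0.2068215, Δλ=-1.8308225 rad; a=sin²(Δφ/2)+cosφ1·cosφ2·sin²(Δλ/2)=0.3114553575; c=2·atan2(√a, √(1-a))=1.184144769; dist=6371·c=7544.186 ≈ 7544.2 km; running total=7544.2 km
Leg 1 bearing: y=sinΔλ·cosφ2=-0.74361026, x=cosφ1·sinφ2-sinφ1·cosφ2·cosΔλ=0.55212992; θ=atan2(y, x)=-53.4061° <0 so +360° → 306.5939° ≈ 306.6°
Leg 2: φ1=0.6927735, φ2=0.7160545, Δφ=0.0232809, Δλ=2.3376294 rad; a=sin²(Δφ/2)+cosφ1·cosφ2·sin²(Δλ/2)=0.4917736301; c=2·atan2(√a, √(1-a))=1.554342845; dist=6371·c=9902.718 ≈ 9902.7 km; running total=17446.9 km
Leg 2 bearing: y=sinΔλ·cosφ2=0.54325330, x=cosφ1·sinφ2-sinφ1·cosφ2·cosΔλ=0.83940762; θ=atan2(y, x)=32.9104° ≈ 32.9°
Leg 3: φ1=0.7160545, φ2=-0.5569922, Δφ=-1.2730466, Δλ=1.5162094 rad; a=sin²(Δφ/2)+cosφ1·cosφ2·sin²(Δλ/2)=0.6560323338; c=2·atan2(√a, √(1-a))=1.888161781; dist=6371·c=12029.479 ≈ 12029.5 km; running total=29476.4 km
Leg 3 bearing: y=sinΔλ·cosφ2=0.84758464, x=cosφ1·sinφ2-sinφ1·cosφ2·cosΔλ=-0.42920382; θ=atan2(y, x)=116.8570° ≈ 116.9°
Leg 4: φ1=-0.5569922, φ2=-0.1075437, Δφ=0.4494485, Δλ=-0.1566293 rad; a=sin²(Δφ/2)+cosφ1·cosφ2·sin²(Δλ/2)=0.0548220668; c=2·atan2(√a, √(1-a))=0.472670085; dist=6371·c=3011.381 ≈ 3011.4 km; running total=32487.8 km
Leg 4 bearing: y=sinΔλ·cosφ2=-0.15508851, x=cosφ1·sinφ2-sinφ1·cosφ2·cosΔλ=0.42803503; θ=atan2(y, x)=-19.9168° <0 so +360° → 340.0832° ≈ 340.1°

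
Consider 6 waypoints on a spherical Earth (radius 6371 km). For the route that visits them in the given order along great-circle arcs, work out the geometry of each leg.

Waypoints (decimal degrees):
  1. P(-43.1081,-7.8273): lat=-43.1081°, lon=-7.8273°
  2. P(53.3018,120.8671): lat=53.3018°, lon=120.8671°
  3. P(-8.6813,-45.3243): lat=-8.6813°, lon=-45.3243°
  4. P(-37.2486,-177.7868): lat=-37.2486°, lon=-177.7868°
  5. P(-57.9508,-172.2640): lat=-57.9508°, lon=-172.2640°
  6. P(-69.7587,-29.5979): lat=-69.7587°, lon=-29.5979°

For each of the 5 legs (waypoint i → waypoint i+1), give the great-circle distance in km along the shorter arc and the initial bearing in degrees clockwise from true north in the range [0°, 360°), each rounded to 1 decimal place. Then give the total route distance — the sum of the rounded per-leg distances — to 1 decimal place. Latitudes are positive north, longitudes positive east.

Leg 1: φ1=-0.7523783, φ2=0.9302919, Δφ=1.6826702, Δλ=2.2461410 rad; a=sin²(Δφ/2)+cosφ1·cosφ2·sin²(Δλ/2)=0.9103399774; c=2·atan2(√a, √(1-a))=2.533396336; dist=6371·c=16140.268 ≈ 16140.3 km; running total=16140.3 km
Leg 1 bearing: y=sinΔλ·cosφ2=0.46642170, x=cosφ1·sinφ2-sinφ1·cosφ2·cosΔλ=0.33005335; θ=atan2(y, x)=54.7157° ≈ 54.7°
Leg 2: φ1=0.9302919, φ2=-0.1515173, Δφ=-1.0818092, Δλ=-2.9005871 rad; a=sin²(Δφ/2)+cosφ1·cosφ2·sin²(Δλ/2)=0.8473505481; c=2·atan2(√a, √(1-a))=2.338800595; dist=6371·c=14900.499 ≈ 14900.5 km; running total=31040.8 km
Leg 2 bearing: y=sinΔλ·cosφ2=-0.23594472, x=cosφ1·sinφ2-sinφ1·cosφ2·cosΔλ=0.67950017; θ=atan2(y, x)=-19.1487° <0 so +360° → 340.8513° ≈ 340.9°
Leg 3: φ1=-0.1515173, φ2=-0.6501107, Δφ=-0.4985934, Δλ=-2.3119068 rad; a=sin²(Δφ/2)+cosφ1·cosφ2·sin²(Δλ/2)=0.7199405139; c=2·atan2(√a, √(1-a))=2.026262518; dist=6371·c=12909.319 ≈ 12909.3 km; running total=43950.1 km
Leg 3 bearing: y=sinΔλ·cosφ2=-0.58723699, x=cosφ1·sinφ2-sinφ1·cosφ2·cosΔλ=-0.67945375; θ=atan2(y, x)=-139.1639° <0 so +360° → 220.8361° ≈ 220.8°
Leg 4: φ1=-0.6501107, φ2=-1.0114323, Δφ=-0.3613216, Δλ=0.0963910 rad; a=sin²(Δφ/2)+cosφ1·cosφ2·sin²(Δλ/2)=0.0332651756; c=2·atan2(√a, √(1-a))=0.366828136; dist=6371·c=2337.062 ≈ 2337.1 km; running total=46287.2 km
Leg 4 bearing: y=sinΔλ·cosφ2=0.05107048, x=cosφ1·sinφ2-sinφ1·cosφ2·cosΔλ=-0.35500172; θ=atan2(y, x)=171.8136° ≈ 171.8°
Leg 5: φ1=-1.0114323, φ2=-1.2175190, Δφ=-0.2060867, Δλ=2.4899932 rad; a=sin²(Δφ/2)+cosφ1·cosφ2·sin²(Δλ/2)=0.1753634029; c=2·atan2(√a, √(1-a))=0.864167905; dist=6371·c=5505.614 ≈ 5505.6 km; running total=51792.8 km
Leg 5 bearing: y=sinΔλ·cosφ2=0.20981939, x=cosφ1·sinφ2-sinφ1·cosφ2·cosΔλ=-0.73104045; θ=atan2(y, x)=163.9857° ≈ 164.0°

Leg 1: dist=16140.3 km, bearing=54.7°
Leg 2: dist=14900.5 km, bearing=340.9°
Leg 3: dist=12909.3 km, bearing=220.8°
Leg 4: dist=2337.1 km, bearing=171.8°
Leg 5: dist=5505.6 km, bearing=164.0°
Total: 51792.8 km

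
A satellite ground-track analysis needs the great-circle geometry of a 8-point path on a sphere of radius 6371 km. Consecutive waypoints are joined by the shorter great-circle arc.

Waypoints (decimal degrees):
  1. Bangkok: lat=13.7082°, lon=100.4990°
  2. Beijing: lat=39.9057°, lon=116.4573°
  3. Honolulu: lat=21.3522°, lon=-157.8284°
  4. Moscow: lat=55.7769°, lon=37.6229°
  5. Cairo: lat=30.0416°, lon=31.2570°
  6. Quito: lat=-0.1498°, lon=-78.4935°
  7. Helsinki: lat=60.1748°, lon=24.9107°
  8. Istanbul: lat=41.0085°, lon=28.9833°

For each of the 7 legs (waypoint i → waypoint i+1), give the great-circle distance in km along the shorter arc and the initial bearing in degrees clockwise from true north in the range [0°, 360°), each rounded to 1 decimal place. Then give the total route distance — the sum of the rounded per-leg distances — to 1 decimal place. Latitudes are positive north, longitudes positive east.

Leg 1: φ1=0.2392532, φ2=0.6964859, Δφ=0.4572326, Δλ=0.2785249 rad; a=sin²(Δφ/2)+cosφ1·cosφ2·sin²(Δλ/2)=0.0657213986; c=2·atan2(√a, √(1-a))=0.518512754; dist=6371·c=3303.445 ≈ 3303.4 km; running total=3303.4 km
Leg 1 bearing: y=sinΔλ·cosφ2=0.21090506, x=cosφ1·sinφ2-sinφ1·cosφ2·cosΔλ=0.44847234; θ=atan2(y, x)=25.1864° ≈ 25.2°
Leg 2: φ1=0.6964859, φ2=0.3726662, Δφ=-0.3238197, Δλ=-4.7871886 rad; a=sin²(Δφ/2)+cosφ1·cosφ2·sin²(Δλ/2)=0.3565149581; c=2·atan2(√a, √(1-a))=1.279733946; dist=6371·c=8153.185 ≈ 8153.2 km; running total=11456.6 km
Leg 2 bearing: y=sinΔλ·cosφ2=0.92875564, x=cosφ1·sinφ2-sinφ1·cosφ2·cosΔλ=0.23465107; θ=atan2(y, x)=75.8209° ≈ 75.8°
Leg 3: φ1=0.3726662, φ2=0.9734906, Δφ=0.6008244, Δλ=3.4112687 rad; a=sin²(Δφ/2)+cosφ1·cosφ2·sin²(Δλ/2)=0.6019114967; c=2·atan2(√a, √(1-a))=1.776057639; dist=6371·c=11315.263 ≈ 11315.3 km; running total=22771.9 km
Leg 3 bearing: y=sinΔλ·cosφ2=-0.14983864, x=cosφ1·sinφ2-sinφ1·cosφ2·cosΔλ=0.96747329; θ=atan2(y, x)=-8.8038° <0 so +360° → 351.1962° ≈ 351.2°
Leg 4: φ1=0.9734906, φ2=0.5243248, Δφ=-0.4491657, Δλ=-0.1111059 rad; a=sin²(Δφ/2)+cosφ1·cosφ2·sin²(Δλ/2)=0.0510961416; c=2·atan2(√a, √(1-a))=0.456030429; dist=6371·c=2905.370 ≈ 2905.4 km; running total=25677.3 km
Leg 4 bearing: y=sinΔλ·cosφ2=-0.09598242, x=cosφ1·sinφ2-sinφ1·cosφ2·cosΔλ=-0.42980074; θ=atan2(y, x)=-167.4114° <0 so +360° → 192.5886° ≈ 192.6°
Leg 5: φ1=0.5243248, φ2=-0.0026145, Δφ=-0.5269393, Δλ=-1.9155076 rad; a=sin²(Δφ/2)+cosφ1·cosφ2·sin²(Δλ/2)=0.6469183577; c=2·atan2(√a, √(1-a))=1.869034609; dist=6371·c=11907.619 ≈ 11907.6 km; running total=37584.9 km
Leg 5 bearing: y=sinΔλ·cosφ2=-0.94116985, x=cosφ1·sinφ2-sinφ1·cosφ2·cosΔλ=0.16691105; θ=atan2(y, x)=-79.9435° <0 so +360° → 280.0565° ≈ 280.1°
Leg 6: φ1=-0.0026145, φ2=1.0502484, Δφ=1.0528629, Δλ=1.8047438 rad; a=sin²(Δφ/2)+cosφ1·cosφ2·sin²(Δλ/2)=0.5587821923; c=2·atan2(√a, √(1-a))=1.688633227; dist=6371·c=10758.282 ≈ 10758.3 km; running total=48343.2 km
Leg 6 bearing: y=sinΔλ·cosφ2=0.48380706, x=cosφ1·sinφ2-sinφ1·cosφ2·cosΔλ=0.86724238; θ=atan2(y, x)=29.1558° ≈ 29.2°
Leg 7: φ1=1.0502484, φ2=0.7157333, Δφ=-0.3345150, Δλ=0.0710803 rad; a=sin²(Δφ/2)+cosφ1·cosφ2·sin²(Δλ/2)=0.0281890367; c=2·atan2(√a, √(1-a))=0.337389783; dist=6371·c=2149.510 ≈ 2149.5 km; running total=50492.7 km
Leg 7 bearing: y=sinΔλ·cosφ2=0.05359289, x=cosφ1·sinφ2-sinφ1·cosφ2·cosΔλ=-0.32665802; θ=atan2(y, x)=170.6828° ≈ 170.7°

Leg 1: dist=3303.4 km, bearing=25.2°
Leg 2: dist=8153.2 km, bearing=75.8°
Leg 3: dist=11315.3 km, bearing=351.2°
Leg 4: dist=2905.4 km, bearing=192.6°
Leg 5: dist=11907.6 km, bearing=280.1°
Leg 6: dist=10758.3 km, bearing=29.2°
Leg 7: dist=2149.5 km, bearing=170.7°
Total: 50492.7 km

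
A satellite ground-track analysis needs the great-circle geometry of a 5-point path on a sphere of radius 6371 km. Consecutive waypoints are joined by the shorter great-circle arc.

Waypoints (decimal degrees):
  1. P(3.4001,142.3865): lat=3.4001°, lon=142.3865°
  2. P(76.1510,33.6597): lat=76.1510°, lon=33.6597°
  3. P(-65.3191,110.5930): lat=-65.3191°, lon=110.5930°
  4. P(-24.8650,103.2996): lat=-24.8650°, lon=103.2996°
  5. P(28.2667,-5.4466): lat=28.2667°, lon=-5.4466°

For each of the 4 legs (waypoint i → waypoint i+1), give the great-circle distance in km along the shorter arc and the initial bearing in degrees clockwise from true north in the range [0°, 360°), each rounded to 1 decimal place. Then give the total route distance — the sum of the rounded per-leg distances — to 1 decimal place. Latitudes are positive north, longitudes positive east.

Leg 1: φ1=0.0593429, φ2=1.3290857, Δφ=1.2697427, Δλ=-1.8976406 rad; a=sin²(Δφ/2)+cosφ1·cosφ2·sin²(Δλ/2)=0.5095649585; c=2·atan2(√a, √(1-a))=1.589927411; dist=6371·c=10129.428 ≈ 10129.4 km; running total=10129.4 km
Leg 1 bearing: y=sinΔλ·cosφ2=-0.22669202, x=cosφ1·sinφ2-sinφ1·cosφ2·cosΔλ=0.97377861; θ=atan2(y, x)=-13.1048° <0 so +360° → 346.8952° ≈ 346.9°
Leg 2: φ1=1.3290857, φ2=-1.1400334, Δφ=-2.4691190, Δλ=1.3427394 rad; a=sin²(Δφ/2)+cosφ1·cosφ2·sin²(Δλ/2)=0.9298179060; c=2·atan2(√a, √(1-a))=2.605352745; dist=6371·c=16598.702 ≈ 16598.7 km; running total=26728.1 km
Leg 2 bearing: y=sinΔλ·cosφ2=0.40675242, x=cosφ1·sinφ2-sinφ1·cosφ2·cosΔλ=-0.30915811; θ=atan2(y, x)=127.2372° ≈ 127.2°
Leg 3: φ1=-1.1400334, φ2=-0.4339761, Δφ=0.7060572, Δλ=-0.1272938 rad; a=sin²(Δφ/2)+cosφ1·cosφ2·sin²(Δλ/2)=0.1210696507; c=2·atan2(√a, √(1-a))=0.710768530; dist=6371·c=4528.306 ≈ 4528.3 km; running total=31256.4 km
Leg 3 bearing: y=sinΔλ·cosφ2=-0.11518218, x=cosφ1·sinφ2-sinφ1·cosφ2·cosΔλ=0.64216838; θ=atan2(y, x)=-10.1687° <0 so +360° → 349.8313° ≈ 349.8°
Leg 4: φ1=-0.4339761, φ2=0.4933470, Δφ=0.9273231, Δλ=-1.8979792 rad; a=sin²(Δφ/2)+cosφ1·cosφ2·sin²(Δλ/2)=0.7279724053; c=2·atan2(√a, √(1-a))=2.044229828; dist=6371·c=13023.788 ≈ 13023.8 km; running total=44280.2 km
Leg 4 bearing: y=sinΔλ·cosφ2=-0.83403008, x=cosφ1·sinφ2-sinφ1·cosφ2·cosΔλ=0.31065761; θ=atan2(y, x)=-69.5708° <0 so +360° → 290.4292° ≈ 290.4°

Leg 1: dist=10129.4 km, bearing=346.9°
Leg 2: dist=16598.7 km, bearing=127.2°
Leg 3: dist=4528.3 km, bearing=349.8°
Leg 4: dist=13023.8 km, bearing=290.4°
Total: 44280.2 km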